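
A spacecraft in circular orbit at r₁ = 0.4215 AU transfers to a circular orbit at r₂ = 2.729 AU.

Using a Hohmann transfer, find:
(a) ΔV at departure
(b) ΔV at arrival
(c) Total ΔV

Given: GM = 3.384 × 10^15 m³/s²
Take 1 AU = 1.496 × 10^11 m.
r₁ = 0.4215 AU = 6.30564 × 10^10 m
r₂ = 2.729 AU = 4.08258 × 10^11 m
GM = 3.384 × 10^15 m³/s²
Transfer ellipse: a_t = (r₁ + r₂)/2 = 2.35657 × 10^11 m
Circular speed at r₁: v₁ = √(GM/r₁) = 231.66 m/s
Transfer speed at r₁ (periapsis): v₁ₜ = √(GM(2/r₁ − 1/a_t)) = 304.914 m/s
(a) ΔV₁ = v₁ₜ − v₁ = 73.2544 m/s ≈ 73.25 m/s
Circular speed at r₂: v₂ = √(GM/r₂) = 91.0432 m/s
Transfer speed at r₂ (apoapsis): v₂ₜ = √(GM(2/r₂ − 1/a_t)) = 47.0947 m/s
(b) ΔV₂ = v₂ − v₂ₜ = 43.9486 m/s ≈ 43.95 m/s
(c) ΔV_total = ΔV₁ + ΔV₂ = 117.203 m/s ≈ 117.2 m/s

Final answer:
(a) ΔV₁ = 73.25 m/s
(b) ΔV₂ = 43.95 m/s
(c) ΔV_total = 117.2 m/s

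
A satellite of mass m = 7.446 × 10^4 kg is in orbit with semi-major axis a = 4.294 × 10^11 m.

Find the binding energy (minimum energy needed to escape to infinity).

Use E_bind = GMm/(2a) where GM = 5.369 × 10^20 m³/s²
a = 4.294 × 10^11 m
GM = 5.369 × 10^20 m³/s²
m = 7.446 × 10^4 kg
GMm = 5.369 × 10^20 × 74460 = 3.99776 × 10^25 m³·kg/s²
2a = 8.588 × 10^11 m
E_bind = GMm/(2a) = 4.65505 × 10^13 J ≈ 46.55 TJ

Final answer: 46.55 TJ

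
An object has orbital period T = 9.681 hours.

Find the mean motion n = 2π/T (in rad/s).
T = 9.681 hours = 34851.6 s
n = 2π / 34851.6 s = 0.000180284 rad/s ≈ 0.0001803 rad/s

Final answer: n = 0.0001803 rad/s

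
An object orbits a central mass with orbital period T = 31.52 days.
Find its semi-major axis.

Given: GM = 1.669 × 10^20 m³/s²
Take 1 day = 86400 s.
T = 31.52 days = 2.72333 × 10^6 s
GM = 1.669 × 10^20 m³/s²
Kepler's third law: a³ = GM T² / (4π²)
T² = 7.41652 × 10^12 s²
a³ = (1.669 × 10^20) × (7.41652 × 10^12) / (4π²) = 3.13543 × 10^31 m³
a = (a³)^(1/3) = 3.1533 × 10^10 m ≈ 31.53 Gm

Final answer: 31.53 Gm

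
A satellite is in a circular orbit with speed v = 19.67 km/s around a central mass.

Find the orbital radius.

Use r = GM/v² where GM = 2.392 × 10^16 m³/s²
v = 19.67 km/s = 19670 m/s
GM = 2.392 × 10^16 m³/s²
v² = 3.86909 × 10^8 m²/s²
r = GM/v² = (2.392 × 10^16) / (3.86909 × 10^8) = 6.18233 × 10^7 m ≈ 61.82 Mm

Final answer: 61.82 Mm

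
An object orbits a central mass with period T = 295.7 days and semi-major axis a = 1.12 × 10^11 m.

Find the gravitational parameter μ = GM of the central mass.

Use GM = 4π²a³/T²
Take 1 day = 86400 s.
T = 295.7 days = 2.55485 × 10^7 s
a = 1.12 × 10^11 m
a³ = 1.40493 × 10^33 m³
T² = 6.52725 × 10^14 s²
GM = 4π² × (1.40493 × 10^33) / (6.52725 × 10^14) = 8.49735 × 10^19 m³/s²
GM ≈ 8.497 × 10^19 m³/s²

Final answer: GM = 8.497 × 10^19 m³/s²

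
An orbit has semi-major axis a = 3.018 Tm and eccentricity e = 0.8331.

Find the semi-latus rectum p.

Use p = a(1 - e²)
a = 3.018 Tm = 3.018 × 10^12 m
e = 0.8331,  e² = 0.694056,  1 − e² = 0.305944
p = a(1 − e²) = 3.018 × 10^12 m × 0.305944 = 9.2334 × 10^11 m ≈ 923.3 Gm

Final answer: p = 923.3 Gm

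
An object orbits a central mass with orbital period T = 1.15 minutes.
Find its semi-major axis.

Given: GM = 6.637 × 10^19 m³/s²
T = 1.15 minutes = 69 s
GM = 6.637 × 10^19 m³/s²
Kepler's third law: a³ = GM T² / (4π²)
T² = 4761 s²
a³ = (6.637 × 10^19) × 4761 / (4π²) = 8.00406 × 10^21 m³
a = (a³)^(1/3) = 2.00034 × 10^7 m ≈ 20 Mm

Final answer: 20 Mm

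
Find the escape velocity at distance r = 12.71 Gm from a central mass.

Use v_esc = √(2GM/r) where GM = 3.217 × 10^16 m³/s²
r = 12.71 Gm = 1.271 × 10^10 m
GM = 3.217 × 10^16 m³/s²
2GM/r = 2 × (3.217 × 10^16) / (1.271 × 10^10) = 5.06216 × 10^6 m²/s²
v_esc = √(2GM/r) = 2249.92 m/s ≈ 2.25 km/s

Final answer: 2.25 km/s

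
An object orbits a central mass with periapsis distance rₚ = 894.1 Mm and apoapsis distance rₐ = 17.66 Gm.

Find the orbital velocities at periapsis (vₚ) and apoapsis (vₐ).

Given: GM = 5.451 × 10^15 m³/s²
rₚ = 894.1 Mm = 8.941 × 10^8 m
rₐ = 17.66 Gm = 1.766 × 10^10 m
GM = 5.451 × 10^15 m³/s²
a = (rₚ + rₐ)/2 = 9.27705 × 10^9 m
Vis-viva: v² = GM (2/r − 1/a)
vₚ² = 5.451 × 10^15 × (2.23689 × 10^-9 − 1.07793 × 10^-10) = 1.16057 × 10^7 m²/s²
vₚ = 3406.71 m/s ≈ 3.407 km/s
vₐ² = 5.451 × 10^15 × (1.1325 × 10^-10 − 1.07793 × 10^-10) = 29748.3 m²/s²
vₐ = 172.477 m/s ≈ 172.5 m/s

Final answer: vₚ = 3.407 km/s, vₐ = 172.5 m/s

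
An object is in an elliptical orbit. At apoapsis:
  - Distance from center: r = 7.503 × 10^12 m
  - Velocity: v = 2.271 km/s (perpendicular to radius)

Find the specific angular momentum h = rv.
r = 7.503 × 10^12 m
v = 2.271 km/s = 2271 m/s
h = rv = 7.503 × 10^12 × 2271 = 1.70393 × 10^16 m²/s ≈ 1.704 × 10^16 m²/s

Final answer: h = 1.704 × 10^16 m²/s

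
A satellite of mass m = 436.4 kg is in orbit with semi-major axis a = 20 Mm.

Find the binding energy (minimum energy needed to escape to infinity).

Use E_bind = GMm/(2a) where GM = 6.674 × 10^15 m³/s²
a = 20 Mm = 2 × 10^7 m
GM = 6.674 × 10^15 m³/s²
m = 436.4 kg
GMm = 6.674 × 10^15 × 436.4 = 2.91253 × 10^18 m³·kg/s²
2a = 4 × 10^7 m
E_bind = GMm/(2a) = 7.28133 × 10^10 J ≈ 72.81 GJ

Final answer: 72.81 GJ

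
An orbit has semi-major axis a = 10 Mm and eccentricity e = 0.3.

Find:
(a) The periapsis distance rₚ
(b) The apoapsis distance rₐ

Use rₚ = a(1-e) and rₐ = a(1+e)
a = 10 Mm = 1 × 10^7 m
e = 0.3:  1 − e = 0.7,  1 + e = 1.3
(a) rₚ = a(1 − e) = 1 × 10^7 m × 0.7 = 7 × 10^6 m ≈ 7 Mm
(b) rₐ = a(1 + e) = 1 × 10^7 m × 1.3 = 1.3 × 10^7 m ≈ 13 Mm

Final answer:
(a) rₚ = 7 Mm
(b) rₐ = 13 Mm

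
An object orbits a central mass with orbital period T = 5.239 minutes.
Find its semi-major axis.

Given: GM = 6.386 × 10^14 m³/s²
T = 5.239 minutes = 314.34 s
GM = 6.386 × 10^14 m³/s²
Kepler's third law: a³ = GM T² / (4π²)
T² = 98809.6 s²
a³ = (6.386 × 10^14) × 98809.6 / (4π²) = 1.59834 × 10^18 m³
a = (a³)^(1/3) = 1.1692 × 10^6 m ≈ 1.169 Mm

Final answer: 1.169 Mm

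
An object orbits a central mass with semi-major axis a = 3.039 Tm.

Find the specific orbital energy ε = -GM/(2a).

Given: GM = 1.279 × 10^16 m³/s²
a = 3.039 Tm = 3.039 × 10^12 m
GM = 1.279 × 10^16 m³/s²
2a = 6.078 × 10^12 m
ε = −GM/(2a) = -2104.31 J/kg ≈ -2.104 kJ/kg

Final answer: -2.104 kJ/kg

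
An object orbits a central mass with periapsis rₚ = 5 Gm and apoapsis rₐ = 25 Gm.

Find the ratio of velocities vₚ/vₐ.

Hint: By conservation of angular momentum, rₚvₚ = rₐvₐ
rₚ = 5 Gm = 5 × 10^9 m
rₐ = 25 Gm = 2.5 × 10^10 m
rₚvₚ = rₐvₐ  ⇒  vₚ/vₐ = rₐ/rₚ
vₚ/vₐ = (2.5 × 10^10) / (5 × 10^9) = 5

Final answer: vₚ/vₐ = 5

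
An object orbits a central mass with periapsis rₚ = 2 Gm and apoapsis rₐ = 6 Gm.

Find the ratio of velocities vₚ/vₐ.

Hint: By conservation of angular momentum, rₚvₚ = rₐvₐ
rₚ = 2 Gm = 2 × 10^9 m
rₐ = 6 Gm = 6 × 10^9 m
rₚvₚ = rₐvₐ  ⇒  vₚ/vₐ = rₐ/rₚ
vₚ/vₐ = (6 × 10^9) / (2 × 10^9) = 3

Final answer: vₚ/vₐ = 3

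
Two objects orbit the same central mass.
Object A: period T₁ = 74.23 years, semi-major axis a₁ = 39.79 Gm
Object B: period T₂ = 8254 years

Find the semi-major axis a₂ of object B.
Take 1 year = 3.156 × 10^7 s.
T₁ = 74.23 years = 2.3427 × 10^9 s
T₂ = 8254 years = 2.60496 × 10^11 s
a₁ = 39.79 Gm = 3.979 × 10^10 m
Kepler's third law: (T₂/T₁)² = (a₂/a₁)³  ⇒  a₂ = a₁ (T₂/T₁)^(2/3)
T₂/T₁ = 111.195
(T₂/T₁)^(2/3) = 23.1237
a₂ = 3.979 × 10^10 m × 23.1237 = 9.20091 × 10^11 m ≈ 920.1 Gm

Final answer: a₂ = 920.1 Gm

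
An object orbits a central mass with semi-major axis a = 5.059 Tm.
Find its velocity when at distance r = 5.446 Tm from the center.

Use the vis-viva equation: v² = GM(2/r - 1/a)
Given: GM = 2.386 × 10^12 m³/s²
a = 5.059 Tm = 5.059 × 10^12 m
r = 5.446 Tm = 5.446 × 10^12 m
GM = 2.386 × 10^12 m³/s²
2/r − 1/a = 3.67242 × 10^-13 − 1.97668 × 10^-13 = 1.69574 × 10^-13 m⁻¹
v² = GM (2/r − 1/a) = 0.404605 m²/s²
v = 0.636085 m/s ≈ 0.6361 m/s

Final answer: 0.6361 m/s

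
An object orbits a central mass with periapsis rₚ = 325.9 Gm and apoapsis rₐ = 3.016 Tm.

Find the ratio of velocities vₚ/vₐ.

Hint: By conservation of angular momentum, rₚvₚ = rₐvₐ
rₚ = 325.9 Gm = 3.259 × 10^11 m
rₐ = 3.016 Tm = 3.016 × 10^12 m
rₚvₚ = rₐvₐ  ⇒  vₚ/vₐ = rₐ/rₚ
vₚ/vₐ = (3.016 × 10^12) / (3.259 × 10^11) = 9.25437

Final answer: vₚ/vₐ = 9.254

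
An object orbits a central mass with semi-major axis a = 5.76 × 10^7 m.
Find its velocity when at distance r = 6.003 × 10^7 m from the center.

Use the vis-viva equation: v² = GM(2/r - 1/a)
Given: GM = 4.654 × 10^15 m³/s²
a = 5.76 × 10^7 m
r = 6.003 × 10^7 m
GM = 4.654 × 10^15 m³/s²
2/r − 1/a = 3.33167 × 10^-8 − 1.73611 × 10^-8 = 1.59556 × 10^-8 m⁻¹
v² = GM (2/r − 1/a) = 7.42572 × 10^7 m²/s²
v = 8617.26 m/s ≈ 8.617 km/s

Final answer: 8.617 km/s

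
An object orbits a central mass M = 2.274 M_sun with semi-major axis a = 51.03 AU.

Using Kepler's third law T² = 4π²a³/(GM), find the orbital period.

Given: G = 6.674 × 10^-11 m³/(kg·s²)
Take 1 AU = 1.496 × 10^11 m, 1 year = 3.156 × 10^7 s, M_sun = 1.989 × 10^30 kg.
M = 2.274 M_sun = 4.52299 × 10^30 kg
GM = G × M = 6.674 × 10^-11 × 4.52299 × 10^30 = 3.01864 × 10^20 m³/s²
a = 51.03 AU = 7.63409 × 10^12 m
a³ = 4.44909 × 10^38 m³
T = 2π √(a³/GM) = 2π √((4.44909 × 10^38) / (3.01864 × 10^20)) = 2π × 1.21403 × 10^9 s
T = 7.62799 × 10^9 s ≈ 241.7 years

Final answer: 241.7 years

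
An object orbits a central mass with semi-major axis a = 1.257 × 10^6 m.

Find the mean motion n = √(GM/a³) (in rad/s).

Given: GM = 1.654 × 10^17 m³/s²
a = 1.257 × 10^6 m
GM = 1.654 × 10^17 m³/s²
a³ = 1.98612 × 10^18 m³
GM/a³ = (1.654 × 10^17) / (1.98612 × 10^18) = 0.0832779 s⁻²
n = √(GM/a³) = 0.288579 rad/s ≈ 0.2886 rad/s

Final answer: n = 0.2886 rad/s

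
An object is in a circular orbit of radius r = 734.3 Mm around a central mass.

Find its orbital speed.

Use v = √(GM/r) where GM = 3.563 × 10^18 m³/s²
r = 734.3 Mm = 7.343 × 10^8 m
GM = 3.563 × 10^18 m³/s²
GM/r = (3.563 × 10^18) / (7.343 × 10^8) = 4.85224 × 10^9 m²/s²
v = √(GM/r) = 69658 m/s ≈ 69.66 km/s

Final answer: 69.66 km/s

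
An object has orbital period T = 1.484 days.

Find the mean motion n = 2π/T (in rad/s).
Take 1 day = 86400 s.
T = 1.484 days = 128218 s
n = 2π / 128218 s = 4.90041 × 10^-5 rad/s ≈ 4.9 × 10^-5 rad/s

Final answer: n = 4.9 × 10^-5 rad/s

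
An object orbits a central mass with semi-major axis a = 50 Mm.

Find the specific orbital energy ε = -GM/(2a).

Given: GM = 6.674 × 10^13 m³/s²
a = 50 Mm = 5 × 10^7 m
GM = 6.674 × 10^13 m³/s²
2a = 1 × 10^8 m
ε = −GM/(2a) = -667400 J/kg ≈ -667.4 kJ/kg

Final answer: -667.4 kJ/kg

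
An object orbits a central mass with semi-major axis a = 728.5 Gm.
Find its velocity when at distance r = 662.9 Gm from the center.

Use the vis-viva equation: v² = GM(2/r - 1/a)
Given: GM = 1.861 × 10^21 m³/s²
a = 728.5 Gm = 7.285 × 10^11 m
r = 662.9 Gm = 6.629 × 10^11 m
GM = 1.861 × 10^21 m³/s²
2/r − 1/a = 3.01705 × 10^-12 − 1.37268 × 10^-12 = 1.64436 × 10^-12 m⁻¹
v² = GM (2/r − 1/a) = 3.06016 × 10^9 m²/s²
v = 55318.7 m/s ≈ 55.32 km/s

Final answer: 55.32 km/s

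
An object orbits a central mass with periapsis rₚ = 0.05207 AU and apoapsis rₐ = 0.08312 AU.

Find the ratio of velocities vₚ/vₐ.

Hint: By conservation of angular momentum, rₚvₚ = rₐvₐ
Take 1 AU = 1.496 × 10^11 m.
rₚ = 0.05207 AU = 7.78967 × 10^9 m
rₐ = 0.08312 AU = 1.24348 × 10^10 m
rₚvₚ = rₐvₐ  ⇒  vₚ/vₐ = rₐ/rₚ
vₚ/vₐ = (1.24348 × 10^10) / (7.78967 × 10^9) = 1.59631

Final answer: vₚ/vₐ = 1.596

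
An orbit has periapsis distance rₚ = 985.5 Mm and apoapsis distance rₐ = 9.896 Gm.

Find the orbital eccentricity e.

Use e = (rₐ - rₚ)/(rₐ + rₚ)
rₚ = 985.5 Mm = 9.855 × 10^8 m
rₐ = 9.896 Gm = 9.896 × 10^9 m
rₐ − rₚ = 8.9105 × 10^9 m
rₐ + rₚ = 1.08815 × 10^10 m
e = (rₐ − rₚ)/(rₐ + rₚ) = 0.818867

Final answer: e = 0.8189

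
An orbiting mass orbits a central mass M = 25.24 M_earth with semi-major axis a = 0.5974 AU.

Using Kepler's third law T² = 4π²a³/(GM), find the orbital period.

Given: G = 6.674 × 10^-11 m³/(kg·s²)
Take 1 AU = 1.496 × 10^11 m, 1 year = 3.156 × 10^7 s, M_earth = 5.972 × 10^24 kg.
M = 25.24 M_earth = 1.50733 × 10^26 kg
GM = G × M = 6.674 × 10^-11 × 1.50733 × 10^26 = 1.00599 × 10^16 m³/s²
a = 0.5974 AU = 8.9371 × 10^10 m
a³ = 7.13823 × 10^32 m³
T = 2π √(a³/GM) = 2π √((7.13823 × 10^32) / (1.00599 × 10^16)) = 2π × 2.66378 × 10^8 s
T = 1.6737 × 10^9 s ≈ 53.03 years

Final answer: 53.03 years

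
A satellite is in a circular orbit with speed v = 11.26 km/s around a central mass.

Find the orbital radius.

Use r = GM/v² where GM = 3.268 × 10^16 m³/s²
v = 11.26 km/s = 11260 m/s
GM = 3.268 × 10^16 m³/s²
v² = 1.26788 × 10^8 m²/s²
r = GM/v² = (3.268 × 10^16) / (1.26788 × 10^8) = 2.57754 × 10^8 m ≈ 257.8 Mm

Final answer: 257.8 Mm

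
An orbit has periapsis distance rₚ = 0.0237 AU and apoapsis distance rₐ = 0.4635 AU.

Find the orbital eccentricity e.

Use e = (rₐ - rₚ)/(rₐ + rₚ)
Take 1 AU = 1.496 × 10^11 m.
rₚ = 0.0237 AU = 3.54552 × 10^9 m
rₐ = 0.4635 AU = 6.93396 × 10^10 m
rₐ − rₚ = 6.57941 × 10^10 m
rₐ + rₚ = 7.28851 × 10^10 m
e = (rₐ − rₚ)/(rₐ + rₚ) = 0.902709

Final answer: e = 0.9027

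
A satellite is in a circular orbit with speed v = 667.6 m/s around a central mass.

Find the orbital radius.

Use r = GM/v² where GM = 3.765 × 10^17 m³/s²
v = 667.6 m/s
GM = 3.765 × 10^17 m³/s²
v² = 445690 m²/s²
r = GM/v² = (3.765 × 10^17) / 445690 = 8.44758 × 10^11 m ≈ 844.8 Gm

Final answer: 844.8 Gm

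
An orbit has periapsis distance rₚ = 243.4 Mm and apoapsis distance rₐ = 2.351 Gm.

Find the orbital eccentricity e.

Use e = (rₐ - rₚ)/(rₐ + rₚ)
rₚ = 243.4 Mm = 2.434 × 10^8 m
rₐ = 2.351 Gm = 2.351 × 10^9 m
rₐ − rₚ = 2.1076 × 10^9 m
rₐ + rₚ = 2.5944 × 10^9 m
e = (rₐ − rₚ)/(rₐ + rₚ) = 0.812365

Final answer: e = 0.8124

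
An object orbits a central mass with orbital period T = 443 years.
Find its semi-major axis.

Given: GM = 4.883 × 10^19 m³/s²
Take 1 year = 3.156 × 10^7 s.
T = 443 years = 1.39811 × 10^10 s
GM = 4.883 × 10^19 m³/s²
Kepler's third law: a³ = GM T² / (4π²)
T² = 1.95471 × 10^20 s²
a³ = (4.883 × 10^19) × (1.95471 × 10^20) / (4π²) = 2.41773 × 10^38 m³
a = (a³)^(1/3) = 6.22973 × 10^12 m ≈ 6.23 × 10^12 m

Final answer: 6.23 × 10^12 m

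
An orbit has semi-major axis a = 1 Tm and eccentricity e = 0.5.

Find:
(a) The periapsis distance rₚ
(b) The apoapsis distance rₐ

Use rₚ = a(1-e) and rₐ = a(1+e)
a = 1 Tm = 1 × 10^12 m
e = 0.5:  1 − e = 0.5,  1 + e = 1.5
(a) rₚ = a(1 − e) = 1 × 10^12 m × 0.5 = 5 × 10^11 m ≈ 500 Gm
(b) rₐ = a(1 + e) = 1 × 10^12 m × 1.5 = 1.5 × 10^12 m ≈ 1.5 Tm

Final answer:
(a) rₚ = 500 Gm
(b) rₐ = 1.5 Tm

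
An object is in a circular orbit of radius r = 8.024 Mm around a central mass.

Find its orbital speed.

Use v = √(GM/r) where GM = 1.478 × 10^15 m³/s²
r = 8.024 Mm = 8.024 × 10^6 m
GM = 1.478 × 10^15 m³/s²
GM/r = (1.478 × 10^15) / (8.024 × 10^6) = 1.84197 × 10^8 m²/s²
v = √(GM/r) = 13571.9 m/s ≈ 13.57 km/s

Final answer: 13.57 km/s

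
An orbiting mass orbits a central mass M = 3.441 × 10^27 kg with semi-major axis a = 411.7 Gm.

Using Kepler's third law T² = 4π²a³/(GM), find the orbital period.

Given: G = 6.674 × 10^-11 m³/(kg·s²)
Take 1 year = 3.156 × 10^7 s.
M = 3.441 × 10^27 kg
GM = G × M = 6.674 × 10^-11 × 3.441 × 10^27 = 2.29652 × 10^17 m³/s²
a = 411.7 Gm = 4.117 × 10^11 m
a³ = 6.97819 × 10^34 m³
T = 2π √(a³/GM) = 2π √((6.97819 × 10^34) / (2.29652 × 10^17)) = 2π × 5.51234 × 10^8 s
T = 3.4635 × 10^9 s ≈ 109.7 years

Final answer: 109.7 years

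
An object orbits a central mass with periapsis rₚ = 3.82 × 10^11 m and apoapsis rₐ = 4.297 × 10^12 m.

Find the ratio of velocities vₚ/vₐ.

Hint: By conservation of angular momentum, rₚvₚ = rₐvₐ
rₚ = 3.82 × 10^11 m
rₐ = 4.297 × 10^12 m
rₚvₚ = rₐvₐ  ⇒  vₚ/vₐ = rₐ/rₚ
vₚ/vₐ = (4.297 × 10^12) / (3.82 × 10^11) = 11.2487

Final answer: vₚ/vₐ = 11.25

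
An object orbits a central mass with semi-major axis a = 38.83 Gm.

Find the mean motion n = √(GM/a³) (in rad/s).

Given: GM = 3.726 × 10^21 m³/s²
a = 38.83 Gm = 3.883 × 10^10 m
GM = 3.726 × 10^21 m³/s²
a³ = 5.85467 × 10^31 m³
GM/a³ = (3.726 × 10^21) / (5.85467 × 10^31) = 6.36415 × 10^-11 s⁻²
n = √(GM/a³) = 7.97756 × 10^-6 rad/s ≈ 7.978 × 10^-6 rad/s

Final answer: n = 7.978 × 10^-6 rad/s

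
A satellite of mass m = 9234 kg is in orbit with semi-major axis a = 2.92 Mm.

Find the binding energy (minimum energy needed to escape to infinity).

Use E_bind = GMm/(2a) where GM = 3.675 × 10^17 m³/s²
a = 2.92 Mm = 2.92 × 10^6 m
GM = 3.675 × 10^17 m³/s²
m = 9234 kg
GMm = 3.675 × 10^17 × 9234 = 3.3935 × 10^21 m³·kg/s²
2a = 5.84 × 10^6 m
E_bind = GMm/(2a) = 5.81078 × 10^14 J ≈ 581.1 TJ

Final answer: 581.1 TJ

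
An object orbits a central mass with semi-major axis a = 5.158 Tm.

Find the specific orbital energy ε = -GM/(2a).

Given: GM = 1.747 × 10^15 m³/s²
a = 5.158 Tm = 5.158 × 10^12 m
GM = 1.747 × 10^15 m³/s²
2a = 1.0316 × 10^13 m
ε = −GM/(2a) = -169.349 J/kg ≈ -169.3 J/kg

Final answer: -169.3 J/kg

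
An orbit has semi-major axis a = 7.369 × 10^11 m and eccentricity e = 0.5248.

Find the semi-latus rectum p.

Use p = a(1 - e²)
a = 7.369 × 10^11 m
e = 0.5248,  e² = 0.275415,  1 − e² = 0.724585
p = a(1 − e²) = 7.369 × 10^11 m × 0.724585 = 5.33947 × 10^11 m ≈ 5.339 × 10^11 m

Final answer: p = 5.339 × 10^11 m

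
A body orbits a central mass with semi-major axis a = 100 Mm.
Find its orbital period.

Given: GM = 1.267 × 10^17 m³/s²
a = 100 Mm = 1 × 10^8 m
GM = 1.267 × 10^17 m³/s²
a³ = 1 × 10^24 m³
T = 2π √(a³/GM) = 2π √((1 × 10^24) / (1.267 × 10^17)) = 2π × 2809.39 s
T = 17651.9 s ≈ 4.903 hours

Final answer: 4.903 hours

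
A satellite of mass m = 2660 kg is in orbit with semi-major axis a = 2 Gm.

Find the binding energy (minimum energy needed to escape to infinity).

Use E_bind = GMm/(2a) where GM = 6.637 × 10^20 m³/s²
a = 2 Gm = 2 × 10^9 m
GM = 6.637 × 10^20 m³/s²
m = 2660 kg
GMm = 6.637 × 10^20 × 2660 = 1.76544 × 10^24 m³·kg/s²
2a = 4 × 10^9 m
E_bind = GMm/(2a) = 4.4136 × 10^14 J ≈ 441.4 TJ

Final answer: 441.4 TJ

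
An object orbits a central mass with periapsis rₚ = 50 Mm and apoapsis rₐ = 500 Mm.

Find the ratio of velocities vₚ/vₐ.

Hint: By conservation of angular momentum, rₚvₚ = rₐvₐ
rₚ = 50 Mm = 5 × 10^7 m
rₐ = 500 Mm = 5 × 10^8 m
rₚvₚ = rₐvₐ  ⇒  vₚ/vₐ = rₐ/rₚ
vₚ/vₐ = (5 × 10^8) / (5 × 10^7) = 10

Final answer: vₚ/vₐ = 10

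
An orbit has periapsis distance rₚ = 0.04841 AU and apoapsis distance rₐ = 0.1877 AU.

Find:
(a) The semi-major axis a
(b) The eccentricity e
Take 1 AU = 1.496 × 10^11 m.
rₚ = 0.04841 AU = 7.24214 × 10^9 m
rₐ = 0.1877 AU = 2.80799 × 10^10 m
(a) a = (rₚ + rₐ)/2 = 1.7661 × 10^10 m ≈ 0.1181 AU
(b) e = (rₐ − rₚ)/(rₐ + rₚ) = (2.08378 × 10^10) / (3.53221 × 10^10) = 0.589937

Final answer:
(a) a = 0.1181 AU
(b) e = 0.5899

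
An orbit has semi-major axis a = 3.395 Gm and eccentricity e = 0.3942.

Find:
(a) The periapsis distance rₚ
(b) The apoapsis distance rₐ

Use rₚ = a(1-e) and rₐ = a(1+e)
a = 3.395 Gm = 3.395 × 10^9 m
e = 0.3942:  1 − e = 0.6058,  1 + e = 1.3942
(a) rₚ = a(1 − e) = 3.395 × 10^9 m × 0.6058 = 2.05669 × 10^9 m ≈ 2.057 Gm
(b) rₐ = a(1 + e) = 3.395 × 10^9 m × 1.3942 = 4.73331 × 10^9 m ≈ 4.733 Gm

Final answer:
(a) rₚ = 2.057 Gm
(b) rₐ = 4.733 Gm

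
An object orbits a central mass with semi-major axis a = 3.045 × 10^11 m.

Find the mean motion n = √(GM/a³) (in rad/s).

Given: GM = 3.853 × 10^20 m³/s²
a = 3.045 × 10^11 m
GM = 3.853 × 10^20 m³/s²
a³ = 2.82333 × 10^34 m³
GM/a³ = (3.853 × 10^20) / (2.82333 × 10^34) = 1.3647 × 10^-14 s⁻²
n = √(GM/a³) = 1.1682 × 10^-7 rad/s ≈ 1.168 × 10^-7 rad/s

Final answer: n = 1.168 × 10^-7 rad/s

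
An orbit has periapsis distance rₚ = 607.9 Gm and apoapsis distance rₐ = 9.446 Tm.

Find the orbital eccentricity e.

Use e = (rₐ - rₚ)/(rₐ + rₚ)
rₚ = 607.9 Gm = 6.079 × 10^11 m
rₐ = 9.446 Tm = 9.446 × 10^12 m
rₐ − rₚ = 8.8381 × 10^12 m
rₐ + rₚ = 1.00539 × 10^13 m
e = (rₐ − rₚ)/(rₐ + rₚ) = 0.879072

Final answer: e = 0.8791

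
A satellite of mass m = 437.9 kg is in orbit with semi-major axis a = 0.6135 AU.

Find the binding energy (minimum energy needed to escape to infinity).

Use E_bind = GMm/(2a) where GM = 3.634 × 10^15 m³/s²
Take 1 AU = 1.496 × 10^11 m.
a = 0.6135 AU = 9.17796 × 10^10 m
GM = 3.634 × 10^15 m³/s²
m = 437.9 kg
GMm = 3.634 × 10^15 × 437.9 = 1.59133 × 10^18 m³·kg/s²
2a = 1.83559 × 10^11 m
E_bind = GMm/(2a) = 8.66929 × 10^6 J ≈ 8.669 MJ

Final answer: 8.669 MJ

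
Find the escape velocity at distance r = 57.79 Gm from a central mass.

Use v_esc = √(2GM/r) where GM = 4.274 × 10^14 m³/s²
r = 57.79 Gm = 5.779 × 10^10 m
GM = 4.274 × 10^14 m³/s²
2GM/r = 2 × (4.274 × 10^14) / (5.779 × 10^10) = 14791.5 m²/s²
v_esc = √(2GM/r) = 121.62 m/s ≈ 121.6 m/s

Final answer: 121.6 m/s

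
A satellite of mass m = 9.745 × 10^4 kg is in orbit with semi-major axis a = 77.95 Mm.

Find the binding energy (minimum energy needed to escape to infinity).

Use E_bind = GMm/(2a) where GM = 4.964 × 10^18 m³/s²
a = 77.95 Mm = 7.795 × 10^7 m
GM = 4.964 × 10^18 m³/s²
m = 9.745 × 10^4 kg
GMm = 4.964 × 10^18 × 97450 = 4.83742 × 10^23 m³·kg/s²
2a = 1.559 × 10^8 m
E_bind = GMm/(2a) = 3.1029 × 10^15 J ≈ 3.103 PJ

Final answer: 3.103 PJ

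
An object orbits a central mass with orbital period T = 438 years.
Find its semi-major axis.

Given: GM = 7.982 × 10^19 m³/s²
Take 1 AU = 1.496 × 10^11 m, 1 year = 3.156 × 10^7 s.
T = 438 years = 1.38233 × 10^10 s
GM = 7.982 × 10^19 m³/s²
Kepler's third law: a³ = GM T² / (4π²)
T² = 1.91083 × 10^20 s²
a³ = (7.982 × 10^19) × (1.91083 × 10^20) / (4π²) = 3.86344 × 10^38 m³
a = (a³)^(1/3) = 7.28324 × 10^12 m ≈ 48.68 AU

Final answer: 48.68 AU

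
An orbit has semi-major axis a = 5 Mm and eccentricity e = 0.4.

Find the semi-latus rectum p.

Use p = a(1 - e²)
a = 5 Mm = 5 × 10^6 m
e = 0.4,  e² = 0.16,  1 − e² = 0.84
p = a(1 − e²) = 5 × 10^6 m × 0.84 = 4.2 × 10^6 m ≈ 4.2 Mm

Final answer: p = 4.2 Mm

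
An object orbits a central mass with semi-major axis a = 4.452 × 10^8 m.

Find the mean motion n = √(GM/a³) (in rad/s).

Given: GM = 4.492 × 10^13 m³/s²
a = 4.452 × 10^8 m
GM = 4.492 × 10^13 m³/s²
a³ = 8.824 × 10^25 m³
GM/a³ = (4.492 × 10^13) / (8.824 × 10^25) = 5.09066 × 10^-13 s⁻²
n = √(GM/a³) = 7.13489 × 10^-7 rad/s ≈ 7.135 × 10^-7 rad/s

Final answer: n = 7.135 × 10^-7 rad/s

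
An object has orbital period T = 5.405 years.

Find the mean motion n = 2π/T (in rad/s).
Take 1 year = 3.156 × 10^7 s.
T = 5.405 years = 1.70582 × 10^8 s
n = 2π / (1.70582 × 10^8 s) = 3.68339 × 10^-8 rad/s ≈ 3.683 × 10^-8 rad/s

Final answer: n = 3.683 × 10^-8 rad/s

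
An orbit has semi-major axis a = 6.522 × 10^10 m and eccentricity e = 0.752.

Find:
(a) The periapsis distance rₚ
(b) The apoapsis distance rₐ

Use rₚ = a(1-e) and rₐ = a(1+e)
a = 6.522 × 10^10 m
e = 0.752:  1 − e = 0.248,  1 + e = 1.752
(a) rₚ = a(1 − e) = 6.522 × 10^10 m × 0.248 = 1.61746 × 10^10 m ≈ 1.617 × 10^10 m
(b) rₐ = a(1 + e) = 6.522 × 10^10 m × 1.752 = 1.14265 × 10^11 m ≈ 1.143 × 10^11 m

Final answer:
(a) rₚ = 1.617 × 10^10 m
(b) rₐ = 1.143 × 10^11 m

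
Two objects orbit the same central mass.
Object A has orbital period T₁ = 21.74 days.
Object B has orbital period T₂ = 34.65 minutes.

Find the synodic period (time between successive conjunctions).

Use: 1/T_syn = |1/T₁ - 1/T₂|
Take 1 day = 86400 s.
T₁ = 21.74 days = 1.87834 × 10^6 s
T₂ = 34.65 minutes = 2079 s
1/T₁ = 5.32386 × 10^-7 s⁻¹
1/T₂ = 0.000481 s⁻¹
|1/T₁ − 1/T₂| = 0.000480468 s⁻¹
T_syn = 1 / |1/T₁ − 1/T₂| = 2081.3 s ≈ 34.69 minutes

Final answer: T_syn = 34.69 minutes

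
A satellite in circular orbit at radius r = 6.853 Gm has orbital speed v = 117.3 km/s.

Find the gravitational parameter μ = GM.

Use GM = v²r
r = 6.853 Gm = 6.853 × 10^9 m
v = 117.3 km/s = 117300 m/s
v² = 1.37593 × 10^10 m²/s²
GM = v²r = 1.37593 × 10^10 × 6.853 × 10^9 = 9.42924 × 10^19 m³/s²
GM ≈ 9.429 × 10^19 m³/s²

Final answer: GM = 9.429 × 10^19 m³/s²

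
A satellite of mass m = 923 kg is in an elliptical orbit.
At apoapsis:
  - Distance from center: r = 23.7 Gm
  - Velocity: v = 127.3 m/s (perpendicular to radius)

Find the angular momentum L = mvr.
r = 23.7 Gm = 2.37 × 10^10 m
v = 127.3 m/s
vr = 127.3 × 2.37 × 10^10 = 3.01701 × 10^12 m²/s
L = m × vr = 923 × 3.01701 × 10^12 = 2.7847 × 10^15 kg·m²/s ≈ 2.785 × 10^15 kg·m²/s

Final answer: L = 2.785 × 10^15 kg·m²/s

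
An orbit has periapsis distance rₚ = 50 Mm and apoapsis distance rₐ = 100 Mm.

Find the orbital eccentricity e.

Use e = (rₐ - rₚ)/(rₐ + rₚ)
rₚ = 50 Mm = 5 × 10^7 m
rₐ = 100 Mm = 1 × 10^8 m
rₐ − rₚ = 5 × 10^7 m
rₐ + rₚ = 1.5 × 10^8 m
e = (rₐ − rₚ)/(rₐ + rₚ) = 0.333333

Final answer: e = 0.3333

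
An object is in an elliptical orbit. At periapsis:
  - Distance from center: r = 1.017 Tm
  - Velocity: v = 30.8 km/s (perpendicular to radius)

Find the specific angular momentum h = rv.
r = 1.017 Tm = 1.017 × 10^12 m
v = 30.8 km/s = 30800 m/s
h = rv = 1.017 × 10^12 × 30800 = 3.13236 × 10^16 m²/s ≈ 3.132 × 10^16 m²/s

Final answer: h = 3.132 × 10^16 m²/s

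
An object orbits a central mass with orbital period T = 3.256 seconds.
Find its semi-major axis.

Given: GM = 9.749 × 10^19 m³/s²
T = 3.256 seconds
GM = 9.749 × 10^19 m³/s²
Kepler's third law: a³ = GM T² / (4π²)
T² = 10.6015 s²
a³ = (9.749 × 10^19) × 10.6015 / (4π²) = 2.618 × 10^19 m³
a = (a³)^(1/3) = 2.96932 × 10^6 m ≈ 2.969 Mm

Final answer: 2.969 Mm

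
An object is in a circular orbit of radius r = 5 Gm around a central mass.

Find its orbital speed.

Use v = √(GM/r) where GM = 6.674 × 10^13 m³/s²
r = 5 Gm = 5 × 10^9 m
GM = 6.674 × 10^13 m³/s²
GM/r = (6.674 × 10^13) / (5 × 10^9) = 13348 m²/s²
v = √(GM/r) = 115.534 m/s ≈ 115.5 m/s

Final answer: 115.5 m/s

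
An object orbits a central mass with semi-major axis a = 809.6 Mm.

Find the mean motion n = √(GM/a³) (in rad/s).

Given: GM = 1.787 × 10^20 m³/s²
a = 809.6 Mm = 8.096 × 10^8 m
GM = 1.787 × 10^20 m³/s²
a³ = 5.30654 × 10^26 m³
GM/a³ = (1.787 × 10^20) / (5.30654 × 10^26) = 3.36754 × 10^-7 s⁻²
n = √(GM/a³) = 0.000580305 rad/s ≈ 0.0005803 rad/s

Final answer: n = 0.0005803 rad/s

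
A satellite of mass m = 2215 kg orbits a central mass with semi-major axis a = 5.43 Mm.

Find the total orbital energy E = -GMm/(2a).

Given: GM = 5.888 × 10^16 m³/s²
a = 5.43 Mm = 5.43 × 10^6 m
GM = 5.888 × 10^16 m³/s²
2a = 1.086 × 10^7 m
GMm = 5.888 × 10^16 × 2215 = 1.30419 × 10^20 m³·kg/s²
E = −GMm/(2a) = -1.20091 × 10^13 J ≈ -12.01 TJ

Final answer: -12.01 TJ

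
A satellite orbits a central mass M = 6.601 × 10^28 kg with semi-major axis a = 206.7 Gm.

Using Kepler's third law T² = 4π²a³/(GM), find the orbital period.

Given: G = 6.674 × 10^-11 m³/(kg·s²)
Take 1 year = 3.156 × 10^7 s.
M = 6.601 × 10^28 kg
GM = G × M = 6.674 × 10^-11 × 6.601 × 10^28 = 4.40551 × 10^18 m³/s²
a = 206.7 Gm = 2.067 × 10^11 m
a³ = 8.83123 × 10^33 m³
T = 2π √(a³/GM) = 2π √((8.83123 × 10^33) / (4.40551 × 10^18)) = 2π × 4.47726 × 10^7 s
T = 2.81315 × 10^8 s ≈ 8.914 years

Final answer: 8.914 years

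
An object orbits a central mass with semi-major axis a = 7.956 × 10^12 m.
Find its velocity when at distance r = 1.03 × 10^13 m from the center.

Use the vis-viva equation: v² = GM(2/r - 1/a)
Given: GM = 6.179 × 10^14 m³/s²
a = 7.956 × 10^12 m
r = 1.03 × 10^13 m
GM = 6.179 × 10^14 m³/s²
2/r − 1/a = 1.94175 × 10^-13 − 1.25691 × 10^-13 = 6.84835 × 10^-14 m⁻¹
v² = GM (2/r − 1/a) = 42.3159 m²/s²
v = 6.50507 m/s ≈ 6.505 m/s

Final answer: 6.505 m/s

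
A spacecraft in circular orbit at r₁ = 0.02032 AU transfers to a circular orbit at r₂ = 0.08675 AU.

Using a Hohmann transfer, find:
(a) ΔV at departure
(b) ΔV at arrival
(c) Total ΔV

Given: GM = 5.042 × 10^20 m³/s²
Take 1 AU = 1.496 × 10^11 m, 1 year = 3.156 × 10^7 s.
r₁ = 0.02032 AU = 3.03987 × 10^9 m
r₂ = 0.08675 AU = 1.29778 × 10^10 m
GM = 5.042 × 10^20 m³/s²
Transfer ellipse: a_t = (r₁ + r₂)/2 = 8.00884 × 10^9 m
Circular speed at r₁: v₁ = √(GM/r₁) = 407262 m/s
Transfer speed at r₁ (periapsis): v₁ₜ = √(GM(2/r₁ − 1/a_t)) = 518429 m/s
(a) ΔV₁ = v₁ₜ − v₁ = 111167 m/s ≈ 23.45 AU/year
Circular speed at r₂: v₂ = √(GM/r₂) = 197106 m/s
Transfer speed at r₂ (apoapsis): v₂ₜ = √(GM(2/r₂ − 1/a_t)) = 121435 m/s
(b) ΔV₂ = v₂ − v₂ₜ = 75671.5 m/s ≈ 15.96 AU/year
(c) ΔV_total = ΔV₁ + ΔV₂ = 186839 m/s ≈ 39.42 AU/year

Final answer:
(a) ΔV₁ = 23.45 AU/year
(b) ΔV₂ = 15.96 AU/year
(c) ΔV_total = 39.42 AU/year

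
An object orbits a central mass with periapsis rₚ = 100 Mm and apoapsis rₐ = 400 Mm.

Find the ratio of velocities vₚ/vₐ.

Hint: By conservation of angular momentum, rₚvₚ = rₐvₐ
rₚ = 100 Mm = 1 × 10^8 m
rₐ = 400 Mm = 4 × 10^8 m
rₚvₚ = rₐvₐ  ⇒  vₚ/vₐ = rₐ/rₚ
vₚ/vₐ = (4 × 10^8) / (1 × 10^8) = 4

Final answer: vₚ/vₐ = 4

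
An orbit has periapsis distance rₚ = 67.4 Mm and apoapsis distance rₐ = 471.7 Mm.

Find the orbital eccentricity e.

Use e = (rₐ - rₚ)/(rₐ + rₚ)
rₚ = 67.4 Mm = 6.74 × 10^7 m
rₐ = 471.7 Mm = 4.717 × 10^8 m
rₐ − rₚ = 4.043 × 10^8 m
rₐ + rₚ = 5.391 × 10^8 m
e = (rₐ − rₚ)/(rₐ + rₚ) = 0.749954

Final answer: e = 0.75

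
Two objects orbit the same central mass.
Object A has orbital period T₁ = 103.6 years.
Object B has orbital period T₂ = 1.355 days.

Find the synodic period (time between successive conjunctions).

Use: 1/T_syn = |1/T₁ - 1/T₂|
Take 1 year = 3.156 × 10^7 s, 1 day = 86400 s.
T₁ = 103.6 years = 3.26962 × 10^9 s
T₂ = 1.355 days = 117072 s
1/T₁ = 3.05846 × 10^-10 s⁻¹
1/T₂ = 8.54175 × 10^-6 s⁻¹
|1/T₁ − 1/T₂| = 8.54145 × 10^-6 s⁻¹
T_syn = 1 / |1/T₁ − 1/T₂| = 117076 s ≈ 1.355 days

Final answer: T_syn = 1.355 days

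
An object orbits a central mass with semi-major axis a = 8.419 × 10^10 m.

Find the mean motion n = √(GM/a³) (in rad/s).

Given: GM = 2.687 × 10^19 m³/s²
a = 8.419 × 10^10 m
GM = 2.687 × 10^19 m³/s²
a³ = 5.96735 × 10^32 m³
GM/a³ = (2.687 × 10^19) / (5.96735 × 10^32) = 4.50284 × 10^-14 s⁻²
n = √(GM/a³) = 2.12199 × 10^-7 rad/s ≈ 2.122 × 10^-7 rad/s

Final answer: n = 2.122 × 10^-7 rad/s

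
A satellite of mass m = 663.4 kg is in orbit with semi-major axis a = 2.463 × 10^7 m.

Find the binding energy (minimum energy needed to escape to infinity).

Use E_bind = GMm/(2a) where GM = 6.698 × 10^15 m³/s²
a = 2.463 × 10^7 m
GM = 6.698 × 10^15 m³/s²
m = 663.4 kg
GMm = 6.698 × 10^15 × 663.4 = 4.44345 × 10^18 m³·kg/s²
2a = 4.926 × 10^7 m
E_bind = GMm/(2a) = 9.02041 × 10^10 J ≈ 90.2 GJ

Final answer: 90.2 GJ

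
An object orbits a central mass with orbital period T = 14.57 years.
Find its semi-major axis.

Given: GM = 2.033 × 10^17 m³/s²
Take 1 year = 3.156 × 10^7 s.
T = 14.57 years = 4.59829 × 10^8 s
GM = 2.033 × 10^17 m³/s²
Kepler's third law: a³ = GM T² / (4π²)
T² = 2.11443 × 10^17 s²
a³ = (2.033 × 10^17) × (2.11443 × 10^17) / (4π²) = 1.08886 × 10^33 m³
a = (a³)^(1/3) = 1.02878 × 10^11 m ≈ 102.9 Gm

Final answer: 102.9 Gm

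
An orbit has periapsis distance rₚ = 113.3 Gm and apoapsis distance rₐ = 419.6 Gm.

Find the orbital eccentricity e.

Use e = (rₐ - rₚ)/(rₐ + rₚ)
rₚ = 113.3 Gm = 1.133 × 10^11 m
rₐ = 419.6 Gm = 4.196 × 10^11 m
rₐ − rₚ = 3.063 × 10^11 m
rₐ + rₚ = 5.329 × 10^11 m
e = (rₐ − rₚ)/(rₐ + rₚ) = 0.57478

Final answer: e = 0.5748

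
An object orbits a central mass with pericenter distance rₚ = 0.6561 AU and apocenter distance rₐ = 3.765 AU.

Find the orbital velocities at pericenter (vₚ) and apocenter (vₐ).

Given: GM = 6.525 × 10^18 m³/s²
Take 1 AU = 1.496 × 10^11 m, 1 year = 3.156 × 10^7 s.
rₚ = 0.6561 AU = 9.81526 × 10^10 m
rₐ = 3.765 AU = 5.63244 × 10^11 m
GM = 6.525 × 10^18 m³/s²
a = (rₚ + rₐ)/2 = 3.30698 × 10^11 m
Vis-viva: v² = GM (2/r − 1/a)
vₚ² = 6.525 × 10^18 × (2.03764 × 10^-11 − 3.0239 × 10^-12) = 1.13225 × 10^8 m²/s²
vₚ = 10640.7 m/s ≈ 2.245 AU/year
vₐ² = 6.525 × 10^18 × (3.55086 × 10^-12 − 3.0239 × 10^-12) = 3.43838 × 10^6 m²/s²
vₐ = 1854.29 m/s ≈ 0.3912 AU/year

Final answer: vₚ = 2.245 AU/year, vₐ = 0.3912 AU/year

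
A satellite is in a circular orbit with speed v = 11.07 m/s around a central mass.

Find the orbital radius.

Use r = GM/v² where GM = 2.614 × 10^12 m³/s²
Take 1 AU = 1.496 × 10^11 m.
v = 11.07 m/s
GM = 2.614 × 10^12 m³/s²
v² = 122.545 m²/s²
r = GM/v² = (2.614 × 10^12) / 122.545 = 2.1331 × 10^10 m ≈ 0.1426 AU

Final answer: 0.1426 AU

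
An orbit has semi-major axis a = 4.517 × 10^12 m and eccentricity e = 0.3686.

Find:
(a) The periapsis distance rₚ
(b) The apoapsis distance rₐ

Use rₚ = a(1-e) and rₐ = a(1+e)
a = 4.517 × 10^12 m
e = 0.3686:  1 − e = 0.6314,  1 + e = 1.3686
(a) rₚ = a(1 − e) = 4.517 × 10^12 m × 0.6314 = 2.85203 × 10^12 m ≈ 2.852 × 10^12 m
(b) rₐ = a(1 + e) = 4.517 × 10^12 m × 1.3686 = 6.18197 × 10^12 m ≈ 6.182 × 10^12 m

Final answer:
(a) rₚ = 2.852 × 10^12 m
(b) rₐ = 6.182 × 10^12 m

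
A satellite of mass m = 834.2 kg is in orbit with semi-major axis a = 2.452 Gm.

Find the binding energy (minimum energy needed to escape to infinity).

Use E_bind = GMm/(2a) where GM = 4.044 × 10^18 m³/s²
a = 2.452 Gm = 2.452 × 10^9 m
GM = 4.044 × 10^18 m³/s²
m = 834.2 kg
GMm = 4.044 × 10^18 × 834.2 = 3.3735 × 10^21 m³·kg/s²
2a = 4.904 × 10^9 m
E_bind = GMm/(2a) = 6.87909 × 10^11 J ≈ 687.9 GJ

Final answer: 687.9 GJ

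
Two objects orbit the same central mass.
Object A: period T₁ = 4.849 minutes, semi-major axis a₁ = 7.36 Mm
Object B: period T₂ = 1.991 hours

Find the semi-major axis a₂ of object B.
T₁ = 4.849 minutes = 290.94 s
T₂ = 1.991 hours = 7167.6 s
a₁ = 7.36 Mm = 7.36 × 10^6 m
Kepler's third law: (T₂/T₁)² = (a₂/a₁)³  ⇒  a₂ = a₁ (T₂/T₁)^(2/3)
T₂/T₁ = 24.636
(T₂/T₁)^(2/3) = 8.46669
a₂ = 7.36 × 10^6 m × 8.46669 = 6.23148 × 10^7 m ≈ 62.31 Mm

Final answer: a₂ = 62.31 Mm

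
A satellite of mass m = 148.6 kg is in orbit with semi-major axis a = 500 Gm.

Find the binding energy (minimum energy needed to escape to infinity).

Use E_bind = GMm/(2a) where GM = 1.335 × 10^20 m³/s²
a = 500 Gm = 5 × 10^11 m
GM = 1.335 × 10^20 m³/s²
m = 148.6 kg
GMm = 1.335 × 10^20 × 148.6 = 1.98381 × 10^22 m³·kg/s²
2a = 1 × 10^12 m
E_bind = GMm/(2a) = 1.98381 × 10^10 J ≈ 19.84 GJ

Final answer: 19.84 GJ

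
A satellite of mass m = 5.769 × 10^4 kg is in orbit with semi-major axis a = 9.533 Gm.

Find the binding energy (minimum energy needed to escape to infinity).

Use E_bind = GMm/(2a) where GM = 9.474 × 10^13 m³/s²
a = 9.533 Gm = 9.533 × 10^9 m
GM = 9.474 × 10^13 m³/s²
m = 5.769 × 10^4 kg
GMm = 9.474 × 10^13 × 57690 = 5.46555 × 10^18 m³·kg/s²
2a = 1.9066 × 10^10 m
E_bind = GMm/(2a) = 2.86665 × 10^8 J ≈ 286.7 MJ

Final answer: 286.7 MJ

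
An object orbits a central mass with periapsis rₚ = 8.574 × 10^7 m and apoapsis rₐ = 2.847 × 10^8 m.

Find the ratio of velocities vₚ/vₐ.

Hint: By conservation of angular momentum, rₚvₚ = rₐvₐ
rₚ = 8.574 × 10^7 m
rₐ = 2.847 × 10^8 m
rₚvₚ = rₐvₐ  ⇒  vₚ/vₐ = rₐ/rₚ
vₚ/vₐ = (2.847 × 10^8) / (8.574 × 10^7) = 3.3205

Final answer: vₚ/vₐ = 3.321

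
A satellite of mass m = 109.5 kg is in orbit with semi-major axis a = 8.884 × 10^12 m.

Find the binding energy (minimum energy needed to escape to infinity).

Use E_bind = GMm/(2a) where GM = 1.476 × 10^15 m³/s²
a = 8.884 × 10^12 m
GM = 1.476 × 10^15 m³/s²
m = 109.5 kg
GMm = 1.476 × 10^15 × 109.5 = 1.61622 × 10^17 m³·kg/s²
2a = 1.7768 × 10^13 m
E_bind = GMm/(2a) = 9096.24 J ≈ 9.096 kJ

Final answer: 9.096 kJ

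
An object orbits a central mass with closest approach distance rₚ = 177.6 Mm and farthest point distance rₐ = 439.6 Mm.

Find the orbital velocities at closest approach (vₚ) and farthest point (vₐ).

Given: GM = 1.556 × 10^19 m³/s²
rₚ = 177.6 Mm = 1.776 × 10^8 m
rₐ = 439.6 Mm = 4.396 × 10^8 m
GM = 1.556 × 10^19 m³/s²
a = (rₚ + rₐ)/2 = 3.086 × 10^8 m
Vis-viva: v² = GM (2/r − 1/a)
vₚ² = 1.556 × 10^19 × (1.12613 × 10^-8 − 3.24044 × 10^-9) = 1.24804 × 10^11 m²/s²
vₚ = 353276 m/s ≈ 353.3 km/s
vₐ² = 1.556 × 10^19 × (4.54959 × 10^-9 − 3.24044 × 10^-9) = 2.03704 × 10^10 m²/s²
vₐ = 142725 m/s ≈ 142.7 km/s

Final answer: vₚ = 353.3 km/s, vₐ = 142.7 km/s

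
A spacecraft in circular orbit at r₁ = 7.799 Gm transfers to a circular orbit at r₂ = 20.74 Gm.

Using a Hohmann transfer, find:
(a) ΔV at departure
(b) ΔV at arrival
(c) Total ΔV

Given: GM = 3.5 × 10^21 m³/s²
r₁ = 7.799 Gm = 7.799 × 10^9 m
r₂ = 20.74 Gm = 2.074 × 10^10 m
GM = 3.5 × 10^21 m³/s²
Transfer ellipse: a_t = (r₁ + r₂)/2 = 1.42695 × 10^10 m
Circular speed at r₁: v₁ = √(GM/r₁) = 669907 m/s
Transfer speed at r₁ (periapsis): v₁ₜ = √(GM(2/r₁ − 1/a_t)) = 807634 m/s
(a) ΔV₁ = v₁ₜ − v₁ = 137727 m/s ≈ 137.7 km/s
Circular speed at r₂: v₂ = √(GM/r₂) = 410799 m/s
Transfer speed at r₂ (apoapsis): v₂ₜ = √(GM(2/r₂ − 1/a_t)) = 303700 m/s
(b) ΔV₂ = v₂ − v₂ₜ = 107099 m/s ≈ 107.1 km/s
(c) ΔV_total = ΔV₁ + ΔV₂ = 244826 m/s ≈ 244.8 km/s

Final answer:
(a) ΔV₁ = 137.7 km/s
(b) ΔV₂ = 107.1 km/s
(c) ΔV_total = 244.8 km/s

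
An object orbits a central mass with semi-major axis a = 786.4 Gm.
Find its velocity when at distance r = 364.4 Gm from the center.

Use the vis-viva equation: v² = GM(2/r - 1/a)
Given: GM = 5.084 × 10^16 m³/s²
a = 786.4 Gm = 7.864 × 10^11 m
r = 364.4 Gm = 3.644 × 10^11 m
GM = 5.084 × 10^16 m³/s²
2/r − 1/a = 5.48847 × 10^-12 − 1.27162 × 10^-12 = 4.21686 × 10^-12 m⁻¹
v² = GM (2/r − 1/a) = 214385 m²/s²
v = 463.017 m/s ≈ 463 m/s

Final answer: 463 m/s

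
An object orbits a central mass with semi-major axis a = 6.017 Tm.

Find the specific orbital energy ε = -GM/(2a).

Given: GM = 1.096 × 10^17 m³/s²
a = 6.017 Tm = 6.017 × 10^12 m
GM = 1.096 × 10^17 m³/s²
2a = 1.2034 × 10^13 m
ε = −GM/(2a) = -9107.53 J/kg ≈ -9.108 kJ/kg

Final answer: -9.108 kJ/kg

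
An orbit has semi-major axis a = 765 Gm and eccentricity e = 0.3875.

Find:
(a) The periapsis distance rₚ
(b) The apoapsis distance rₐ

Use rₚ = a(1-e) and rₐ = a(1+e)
a = 765 Gm = 7.65 × 10^11 m
e = 0.3875:  1 − e = 0.6125,  1 + e = 1.3875
(a) rₚ = a(1 − e) = 7.65 × 10^11 m × 0.6125 = 4.68563 × 10^11 m ≈ 468.6 Gm
(b) rₐ = a(1 + e) = 7.65 × 10^11 m × 1.3875 = 1.06144 × 10^12 m ≈ 1.061 Tm

Final answer:
(a) rₚ = 468.6 Gm
(b) rₐ = 1.061 Tm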